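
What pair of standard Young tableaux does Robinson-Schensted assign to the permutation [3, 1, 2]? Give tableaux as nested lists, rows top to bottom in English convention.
P = [[1, 2], [3]], Q = [[1, 3], [2]]

Insert each entry of the permutation into P by Schensted row insertion, recording in Q the position of each new cell.

Insert 3: appended to row 1. P = [[3]].
Insert 1: 1 bumps 3 from row 1; 3 starts row 2. P = [[1], [3]].
Insert 2: appended to row 1. P = [[1, 2], [3]].

So P = [[1, 2], [3]], Q = [[1, 3], [2]].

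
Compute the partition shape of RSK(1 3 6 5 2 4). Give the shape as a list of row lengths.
Row-insert each entry into an empty tableau.

After inserting 1: P = [[1]].
After inserting 3: P = [[1, 3]].
After inserting 6: P = [[1, 3, 6]].
After inserting 5: P = [[1, 3, 5], [6]].
After inserting 2: P = [[1, 2, 5], [3], [6]].
After inserting 4: P = [[1, 2, 4], [3, 5], [6]].

The final insertion tableau P = [[1, 2, 4], [3, 5], [6]] has shape [3, 2, 1].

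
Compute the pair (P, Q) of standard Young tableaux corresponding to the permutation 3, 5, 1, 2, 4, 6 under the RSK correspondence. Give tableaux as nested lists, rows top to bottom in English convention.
P = [[1, 2, 4, 6], [3, 5]], Q = [[1, 2, 5, 6], [3, 4]]

Insert each entry of the permutation into P by Schensted row insertion, recording in Q the position of each new cell.

Insert 3: appended to row 1. P = [[3]].
Insert 5: appended to row 1. P = [[3, 5]].
Insert 1: 1 bumps 3 from row 1; 3 starts row 2. P = [[1, 5], [3]].
Insert 2: 2 bumps 5 from row 1; 5 appends to row 2. P = [[1, 2], [3, 5]].
Insert 4: appended to row 1. P = [[1, 2, 4], [3, 5]].
Insert 6: appended to row 1. P = [[1, 2, 4, 6], [3, 5]].

So P = [[1, 2, 4, 6], [3, 5]], Q = [[1, 2, 5, 6], [3, 4]].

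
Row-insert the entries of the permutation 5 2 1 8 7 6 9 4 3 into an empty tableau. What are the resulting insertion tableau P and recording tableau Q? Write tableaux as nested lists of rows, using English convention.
P = [[1, 3, 9], [2, 4], [5, 6], [7], [8]], Q = [[1, 4, 7], [2, 5], [3, 6], [8], [9]]

Insert each entry of the permutation into P by Schensted row insertion, recording in Q the position of each new cell.

Insert 5: appended to row 1. P = [[5]].
Insert 2: 2 bumps 5 from row 1; 5 starts row 2. P = [[2], [5]].
Insert 1: 1 bumps 2 from row 1; 2 bumps 5 from row 2; 5 starts row 3. P = [[1], [2], [5]].
Insert 8: appended to row 1. P = [[1, 8], [2], [5]].
Insert 7: 7 bumps 8 from row 1; 8 appends to row 2. P = [[1, 7], [2, 8], [5]].
Insert 6: 6 bumps 7 from row 1; 7 bumps 8 from row 2; 8 appends to row 3. P = [[1, 6], [2, 7], [5, 8]].
Insert 9: appended to row 1. P = [[1, 6, 9], [2, 7], [5, 8]].
Insert 4: 4 bumps 6 from row 1; 6 bumps 7 from row 2; 7 bumps 8 from row 3; 8 starts row 4. P = [[1, 4, 9], [2, 6], [5, 7], [8]].
Insert 3: 3 bumps 4 from row 1; 4 bumps 6 from row 2; 6 bumps 7 from row 3; 7 bumps 8 from row 4; 8 starts row 5. P = [[1, 3, 9], [2, 4], [5, 6], [7], [8]].

So P = [[1, 3, 9], [2, 4], [5, 6], [7], [8]], Q = [[1, 4, 7], [2, 5], [3, 6], [8], [9]].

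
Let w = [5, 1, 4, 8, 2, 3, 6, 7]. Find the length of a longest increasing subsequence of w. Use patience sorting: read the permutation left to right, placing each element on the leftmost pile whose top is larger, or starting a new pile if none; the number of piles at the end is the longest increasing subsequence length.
5

5: new pile. tops = [5]
1: onto pile 1 (replacing 5). tops = [1]
4: new pile. tops = [1, 4]
8: new pile. tops = [1, 4, 8]
2: onto pile 2 (replacing 4). tops = [1, 2, 8]
3: onto pile 3 (replacing 8). tops = [1, 2, 3]
6: new pile. tops = [1, 2, 3, 6]
7: new pile. tops = [1, 2, 3, 6, 7]

5 piles, so the longest increasing subsequence has length 5.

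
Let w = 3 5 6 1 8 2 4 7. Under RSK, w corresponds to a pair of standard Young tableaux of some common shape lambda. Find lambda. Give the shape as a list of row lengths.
[4, 4]

Row-insert each entry into an empty tableau.

After inserting 3: P = [[3]].
After inserting 5: P = [[3, 5]].
After inserting 6: P = [[3, 5, 6]].
After inserting 1: P = [[1, 5, 6], [3]].
After inserting 8: P = [[1, 5, 6, 8], [3]].
After inserting 2: P = [[1, 2, 6, 8], [3, 5]].
After inserting 4: P = [[1, 2, 4, 8], [3, 5, 6]].
After inserting 7: P = [[1, 2, 4, 7], [3, 5, 6, 8]].

The final insertion tableau P = [[1, 2, 4, 7], [3, 5, 6, 8]] has shape [4, 4].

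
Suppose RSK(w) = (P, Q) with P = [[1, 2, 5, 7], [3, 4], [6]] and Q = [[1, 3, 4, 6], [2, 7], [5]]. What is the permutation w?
6 3 4 5 1 7 2

Reverse the RSK construction: for i from n down to 1, find the cell of Q containing i, remove the entry at that cell from P, and reverse-bump it up through P; the value ejected from row 1 is w(i).

Step i=7: Q has 7 at row 2, column 2; remove 4 from row 2 of P and reverse-bump: 4 enters row 1 and ejects 2. So w(7) = 2. P is now [[1, 4, 5, 7], [3], [6]].
Step i=6: Q has 6 at row 1, column 4; remove that cell from P, ejecting 7. So w(6) = 7. P is now [[1, 4, 5], [3], [6]].
Step i=5: Q has 5 at row 3, column 1; remove 6 from row 3 of P and reverse-bump: 6 enters row 2 and ejects 3; 3 enters row 1 and ejects 1. So w(5) = 1. P is now [[3, 4, 5], [6]].
Step i=4: Q has 4 at row 1, column 3; remove that cell from P, ejecting 5. So w(4) = 5. P is now [[3, 4], [6]].
Step i=3: Q has 3 at row 1, column 2; remove that cell from P, ejecting 4. So w(3) = 4. P is now [[3], [6]].
Step i=2: Q has 2 at row 2, column 1; remove 6 from row 2 of P and reverse-bump: 6 enters row 1 and ejects 3. So w(2) = 3. P is now [[6]].
Step i=1: Q has 1 at row 1, column 1; remove that cell from P, ejecting 6. So w(1) = 6. P is now [].

So w = 6 3 4 5 1 7 2.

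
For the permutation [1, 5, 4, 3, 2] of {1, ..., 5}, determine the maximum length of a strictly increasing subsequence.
2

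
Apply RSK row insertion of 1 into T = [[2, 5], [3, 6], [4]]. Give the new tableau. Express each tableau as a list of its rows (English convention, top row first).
[[1, 5], [2, 6], [3], [4]]

In row 1, 1 replaces 2 (the leftmost entry greater than 1); 2 is bumped to row 2. In row 2, 2 replaces 3 (the leftmost entry greater than 2); 3 is bumped to row 3. In row 3, 3 replaces 4 (the leftmost entry greater than 3); 4 is bumped to row 4. 4 starts a new row 4. The new tableau is [[1, 5], [2, 6], [3], [4]].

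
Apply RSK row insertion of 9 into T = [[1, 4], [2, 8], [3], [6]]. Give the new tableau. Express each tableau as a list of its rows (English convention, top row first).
9 is larger than every entry of row 1, so it is appended to row 1. The new tableau is [[1, 4, 9], [2, 8], [3], [6]].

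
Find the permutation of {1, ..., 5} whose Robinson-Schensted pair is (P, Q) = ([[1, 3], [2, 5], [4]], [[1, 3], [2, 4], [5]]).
Reverse the RSK construction: for i from n down to 1, find the cell of Q containing i, remove the entry at that cell from P, and reverse-bump it up through P; the value ejected from row 1 is w(i).

Step i=5: Q has 5 at row 3, column 1; remove 4 from row 3 of P and reverse-bump: 4 enters row 2 and ejects 2; 2 enters row 1 and ejects 1. So w(5) = 1. P is now [[2, 3], [4, 5]].
Step i=4: Q has 4 at row 2, column 2; remove 5 from row 2 of P and reverse-bump: 5 enters row 1 and ejects 3. So w(4) = 3. P is now [[2, 5], [4]].
Step i=3: Q has 3 at row 1, column 2; remove that cell from P, ejecting 5. So w(3) = 5. P is now [[2], [4]].
Step i=2: Q has 2 at row 2, column 1; remove 4 from row 2 of P and reverse-bump: 4 enters row 1 and ejects 2. So w(2) = 2. P is now [[4]].
Step i=1: Q has 1 at row 1, column 1; remove that cell from P, ejecting 4. So w(1) = 4. P is now [].

So w = 4 2 5 3 1.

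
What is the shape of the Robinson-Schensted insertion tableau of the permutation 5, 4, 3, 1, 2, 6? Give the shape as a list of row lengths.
Row-insert each entry into an empty tableau.

After inserting 5: P = [[5]].
After inserting 4: P = [[4], [5]].
After inserting 3: P = [[3], [4], [5]].
After inserting 1: P = [[1], [3], [4], [5]].
After inserting 2: P = [[1, 2], [3], [4], [5]].
After inserting 6: P = [[1, 2, 6], [3], [4], [5]].

The final insertion tableau P = [[1, 2, 6], [3], [4], [5]] has shape [3, 1, 1, 1].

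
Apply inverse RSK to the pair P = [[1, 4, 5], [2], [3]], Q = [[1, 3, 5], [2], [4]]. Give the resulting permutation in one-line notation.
Reverse RSK: for i = n, n-1, ..., 1, locate i in Q, remove the corresponding corner cell from P, and reverse-bump its entry up through P; the value ejected from row 1 is w(i).

So w = 3 2 4 1 5.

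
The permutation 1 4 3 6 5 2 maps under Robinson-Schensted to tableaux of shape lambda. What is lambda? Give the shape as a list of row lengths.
Row-insert each entry into an empty tableau.

After inserting 1: P = [[1]].
After inserting 4: P = [[1, 4]].
After inserting 3: P = [[1, 3], [4]].
After inserting 6: P = [[1, 3, 6], [4]].
After inserting 5: P = [[1, 3, 5], [4, 6]].
After inserting 2: P = [[1, 2, 5], [3, 6], [4]].

The final insertion tableau P = [[1, 2, 5], [3, 6], [4]] has shape [3, 2, 1].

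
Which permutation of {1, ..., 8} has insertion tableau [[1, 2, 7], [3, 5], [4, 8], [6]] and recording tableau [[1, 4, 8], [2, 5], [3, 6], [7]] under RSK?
6 4 1 8 5 3 2 7

Reverse the RSK construction: for i from n down to 1, find the cell of Q containing i, remove the entry at that cell from P, and reverse-bump it up through P; the value ejected from row 1 is w(i).

Step i=8: Q has 8 at row 1, column 3; remove that cell from P, ejecting 7. So w(8) = 7. P is now [[1, 2], [3, 5], [4, 8], [6]].
Step i=7: Q has 7 at row 4, column 1; remove 6 from row 4 of P and reverse-bump: 6 enters row 3 and ejects 4; 4 enters row 2 and ejects 3; 3 enters row 1 and ejects 2. So w(7) = 2. P is now [[1, 3], [4, 5], [6, 8]].
Step i=6: Q has 6 at row 3, column 2; remove 8 from row 3 of P and reverse-bump: 8 enters row 2 and ejects 5; 5 enters row 1 and ejects 3. So w(6) = 3. P is now [[1, 5], [4, 8], [6]].
Step i=5: Q has 5 at row 2, column 2; remove 8 from row 2 of P and reverse-bump: 8 enters row 1 and ejects 5. So w(5) = 5. P is now [[1, 8], [4], [6]].
Step i=4: Q has 4 at row 1, column 2; remove that cell from P, ejecting 8. So w(4) = 8. P is now [[1], [4], [6]].
Step i=3: Q has 3 at row 3, column 1; remove 6 from row 3 of P and reverse-bump: 6 enters row 2 and ejects 4; 4 enters row 1 and ejects 1. So w(3) = 1. P is now [[4], [6]].
Step i=2: Q has 2 at row 2, column 1; remove 6 from row 2 of P and reverse-bump: 6 enters row 1 and ejects 4. So w(2) = 4. P is now [[6]].
Step i=1: Q has 1 at row 1, column 1; remove that cell from P, ejecting 6. So w(1) = 6. P is now [].

So w = 6 4 1 8 5 3 2 7.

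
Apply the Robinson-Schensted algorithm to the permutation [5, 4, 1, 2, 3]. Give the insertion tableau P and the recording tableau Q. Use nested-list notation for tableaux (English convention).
P = [[1, 2, 3], [4], [5]], Q = [[1, 4, 5], [2], [3]]

Insert each entry of the permutation into P by Schensted row insertion, recording in Q the position of each new cell.

Insert 5: appended to row 1. P = [[5]].
Insert 4: 4 bumps 5 from row 1; 5 starts row 2. P = [[4], [5]].
Insert 1: 1 bumps 4 from row 1; 4 bumps 5 from row 2; 5 starts row 3. P = [[1], [4], [5]].
Insert 2: appended to row 1. P = [[1, 2], [4], [5]].
Insert 3: appended to row 1. P = [[1, 2, 3], [4], [5]].

So P = [[1, 2, 3], [4], [5]], Q = [[1, 4, 5], [2], [3]].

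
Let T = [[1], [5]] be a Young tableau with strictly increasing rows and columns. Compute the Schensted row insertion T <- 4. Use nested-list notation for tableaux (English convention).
[[1, 4], [5]]

4 is larger than every entry of row 1, so it is appended to row 1. The new tableau is [[1, 4], [5]].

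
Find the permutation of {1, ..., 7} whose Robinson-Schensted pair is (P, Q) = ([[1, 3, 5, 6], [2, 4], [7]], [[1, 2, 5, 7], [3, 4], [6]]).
Reverse the RSK construction: for i from n down to 1, find the cell of Q containing i, remove the entry at that cell from P, and reverse-bump it up through P; the value ejected from row 1 is w(i).

Step i=7: Q has 7 at row 1, column 4; remove that cell from P, ejecting 6. So w(7) = 6. P is now [[1, 3, 5], [2, 4], [7]].
Step i=6: Q has 6 at row 3, column 1; remove 7 from row 3 of P and reverse-bump: 7 enters row 2 and ejects 4; 4 enters row 1 and ejects 3. So w(6) = 3. P is now [[1, 4, 5], [2, 7]].
Step i=5: Q has 5 at row 1, column 3; remove that cell from P, ejecting 5. So w(5) = 5. P is now [[1, 4], [2, 7]].
Step i=4: Q has 4 at row 2, column 2; remove 7 from row 2 of P and reverse-bump: 7 enters row 1 and ejects 4. So w(4) = 4. P is now [[1, 7], [2]].
Step i=3: Q has 3 at row 2, column 1; remove 2 from row 2 of P and reverse-bump: 2 enters row 1 and ejects 1. So w(3) = 1. P is now [[2, 7]].
Step i=2: Q has 2 at row 1, column 2; remove that cell from P, ejecting 7. So w(2) = 7. P is now [[2]].
Step i=1: Q has 1 at row 1, column 1; remove that cell from P, ejecting 2. So w(1) = 2. P is now [].

So w = 2 7 1 4 5 3 6.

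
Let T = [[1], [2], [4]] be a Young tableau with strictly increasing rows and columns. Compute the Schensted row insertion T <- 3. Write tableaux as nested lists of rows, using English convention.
[[1, 3], [2], [4]]

3 is larger than every entry of row 1, so it is appended to row 1. The new tableau is [[1, 3], [2], [4]].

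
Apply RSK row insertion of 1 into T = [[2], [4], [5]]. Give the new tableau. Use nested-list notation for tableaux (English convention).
In row 1, 1 replaces 2 (the leftmost entry greater than 1); 2 is bumped to row 2. In row 2, 2 replaces 4 (the leftmost entry greater than 2); 4 is bumped to row 3. In row 3, 4 replaces 5 (the leftmost entry greater than 4); 5 is bumped to row 4. 5 starts a new row 4. The new tableau is [[1], [2], [4], [5]].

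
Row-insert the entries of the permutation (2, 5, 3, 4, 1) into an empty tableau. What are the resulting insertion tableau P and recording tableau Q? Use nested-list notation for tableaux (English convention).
P = [[1, 3, 4], [2], [5]], Q = [[1, 2, 4], [3], [5]]

Insert each entry of the permutation into P by Schensted row insertion, recording in Q the position of each new cell.

Insert 2: appended to row 1. P = [[2]], Q = [[1]].
Insert 5: appended to row 1. P = [[2, 5]], Q = [[1, 2]].
Insert 3: 3 bumps 5 from row 1; 5 starts row 2. P = [[2, 3], [5]], Q = [[1, 2], [3]].
Insert 4: appended to row 1. P = [[2, 3, 4], [5]], Q = [[1, 2, 4], [3]].
Insert 1: 1 bumps 2 from row 1; 2 bumps 5 from row 2; 5 starts row 3. P = [[1, 3, 4], [2], [5]], Q = [[1, 2, 4], [3], [5]].

So P = [[1, 3, 4], [2], [5]], Q = [[1, 2, 4], [3], [5]].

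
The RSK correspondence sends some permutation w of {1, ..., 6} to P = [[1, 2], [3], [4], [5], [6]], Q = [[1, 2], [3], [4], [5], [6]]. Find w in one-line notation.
1 6 5 4 3 2

Reverse the RSK construction: for i from n down to 1, find the cell of Q containing i, remove the entry at that cell from P, and reverse-bump it up through P; the value ejected from row 1 is w(i).

Step i=6: Q has 6 at row 5, column 1; remove 6 from row 5 of P and reverse-bump: 6 enters row 4 and ejects 5; 5 enters row 3 and ejects 4; 4 enters row 2 and ejects 3; 3 enters row 1 and ejects 2. So w(6) = 2. P is now [[1, 3], [4], [5], [6]].
Step i=5: Q has 5 at row 4, column 1; remove 6 from row 4 of P and reverse-bump: 6 enters row 3 and ejects 5; 5 enters row 2 and ejects 4; 4 enters row 1 and ejects 3. So w(5) = 3. P is now [[1, 4], [5], [6]].
Step i=4: Q has 4 at row 3, column 1; remove 6 from row 3 of P and reverse-bump: 6 enters row 2 and ejects 5; 5 enters row 1 and ejects 4. So w(4) = 4. P is now [[1, 5], [6]].
Step i=3: Q has 3 at row 2, column 1; remove 6 from row 2 of P and reverse-bump: 6 enters row 1 and ejects 5. So w(3) = 5. P is now [[1, 6]].
Step i=2: Q has 2 at row 1, column 2; remove that cell from P, ejecting 6. So w(2) = 6. P is now [[1]].
Step i=1: Q has 1 at row 1, column 1; remove that cell from P, ejecting 1. So w(1) = 1. P is now [].

So w = 1 6 5 4 3 2.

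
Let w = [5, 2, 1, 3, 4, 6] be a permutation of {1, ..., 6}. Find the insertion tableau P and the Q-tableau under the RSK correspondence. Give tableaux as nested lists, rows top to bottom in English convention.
P = [[1, 3, 4, 6], [2], [5]], Q = [[1, 4, 5, 6], [2], [3]]

Insert each entry of the permutation into P by Schensted row insertion, recording in Q the position of each new cell.

Insert 5: appended to row 1. P = [[5]], Q = [[1]].
Insert 2: 2 bumps 5 from row 1; 5 starts row 2. P = [[2], [5]], Q = [[1], [2]].
Insert 1: 1 bumps 2 from row 1; 2 bumps 5 from row 2; 5 starts row 3. P = [[1], [2], [5]], Q = [[1], [2], [3]].
Insert 3: appended to row 1. P = [[1, 3], [2], [5]], Q = [[1, 4], [2], [3]].
Insert 4: appended to row 1. P = [[1, 3, 4], [2], [5]], Q = [[1, 4, 5], [2], [3]].
Insert 6: appended to row 1. P = [[1, 3, 4, 6], [2], [5]], Q = [[1, 4, 5, 6], [2], [3]].

So P = [[1, 3, 4, 6], [2], [5]], Q = [[1, 4, 5, 6], [2], [3]].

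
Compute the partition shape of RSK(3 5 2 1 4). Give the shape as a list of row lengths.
[2, 2, 1]

Row-insert each entry into an empty tableau.

After inserting 3: P = [[3]].
After inserting 5: P = [[3, 5]].
After inserting 2: P = [[2, 5], [3]].
After inserting 1: P = [[1, 5], [2], [3]].
After inserting 4: P = [[1, 4], [2, 5], [3]].

The final insertion tableau P = [[1, 4], [2, 5], [3]] has shape [2, 2, 1].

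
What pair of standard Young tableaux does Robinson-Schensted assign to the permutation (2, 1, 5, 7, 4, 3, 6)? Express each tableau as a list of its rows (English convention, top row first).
P = [[1, 3, 6], [2, 4, 7], [5]], Q = [[1, 3, 4], [2, 5, 7], [6]]

Insert each entry of the permutation into P by Schensted row insertion, recording in Q the position of each new cell.

After inserting 2: P = [[2]].
After inserting 1: P = [[1], [2]].
After inserting 5: P = [[1, 5], [2]].
After inserting 7: P = [[1, 5, 7], [2]].
After inserting 4: P = [[1, 4, 7], [2, 5]].
After inserting 3: P = [[1, 3, 7], [2, 4], [5]].
After inserting 6: P = [[1, 3, 6], [2, 4, 7], [5]].

So P = [[1, 3, 6], [2, 4, 7], [5]], Q = [[1, 3, 4], [2, 5, 7], [6]].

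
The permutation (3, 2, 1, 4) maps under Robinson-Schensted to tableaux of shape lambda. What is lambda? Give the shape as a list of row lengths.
RSK row insertion gives P = [[1, 4], [2], [3]], which has shape [2, 1, 1].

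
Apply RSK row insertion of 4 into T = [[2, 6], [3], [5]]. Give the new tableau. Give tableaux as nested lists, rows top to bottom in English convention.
[[2, 4], [3, 6], [5]]

In row 1, 4 replaces 6 (the leftmost entry greater than 4); 6 is bumped to row 2. 6 is appended to row 2. The new tableau is [[2, 4], [3, 6], [5]].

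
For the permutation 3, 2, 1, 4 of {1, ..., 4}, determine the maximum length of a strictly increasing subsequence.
2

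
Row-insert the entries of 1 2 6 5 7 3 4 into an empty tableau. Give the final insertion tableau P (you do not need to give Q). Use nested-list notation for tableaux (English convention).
Insert 1: appended to row 1. P = [[1]].
Insert 2: appended to row 1. P = [[1, 2]].
Insert 6: appended to row 1. P = [[1, 2, 6]].
Insert 5: 5 bumps 6 from row 1; 6 starts row 2. P = [[1, 2, 5], [6]].
Insert 7: appended to row 1. P = [[1, 2, 5, 7], [6]].
Insert 3: 3 bumps 5 from row 1; 5 bumps 6 from row 2; 6 starts row 3. P = [[1, 2, 3, 7], [5], [6]].
Insert 4: 4 bumps 7 from row 1; 7 appends to row 2. P = [[1, 2, 3, 4], [5, 7], [6]].

So P = [[1, 2, 3, 4], [5, 7], [6]].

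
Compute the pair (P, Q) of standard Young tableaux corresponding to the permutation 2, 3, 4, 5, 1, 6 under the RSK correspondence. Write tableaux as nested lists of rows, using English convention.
Insert each entry of the permutation into P by Schensted row insertion, recording in Q the position of each new cell.

Insert 2: appended to row 1. P = [[2]], Q = [[1]].
Insert 3: appended to row 1. P = [[2, 3]], Q = [[1, 2]].
Insert 4: appended to row 1. P = [[2, 3, 4]], Q = [[1, 2, 3]].
Insert 5: appended to row 1. P = [[2, 3, 4, 5]], Q = [[1, 2, 3, 4]].
Insert 1: 1 bumps 2 from row 1; 2 starts row 2. P = [[1, 3, 4, 5], [2]], Q = [[1, 2, 3, 4], [5]].
Insert 6: appended to row 1. P = [[1, 3, 4, 5, 6], [2]], Q = [[1, 2, 3, 4, 6], [5]].

So P = [[1, 3, 4, 5, 6], [2]], Q = [[1, 2, 3, 4, 6], [5]].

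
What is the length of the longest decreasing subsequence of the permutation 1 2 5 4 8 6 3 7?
3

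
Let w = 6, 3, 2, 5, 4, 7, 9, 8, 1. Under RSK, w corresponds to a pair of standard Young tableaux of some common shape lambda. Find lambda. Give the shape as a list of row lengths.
RSK row insertion gives P = [[1, 4, 7, 8], [2, 5, 9], [3], [6]], which has shape [4, 3, 1, 1].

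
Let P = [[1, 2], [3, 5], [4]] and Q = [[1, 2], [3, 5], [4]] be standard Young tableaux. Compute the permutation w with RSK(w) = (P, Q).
Reverse the RSK construction: for i from n down to 1, find the cell of Q containing i, remove the entry at that cell from P, and reverse-bump it up through P; the value ejected from row 1 is w(i).

Step i=5: Q has 5 at row 2, column 2; remove 5 from row 2 of P and reverse-bump: 5 enters row 1 and ejects 2. So w(5) = 2. P is now [[1, 5], [3], [4]].
Step i=4: Q has 4 at row 3, column 1; remove 4 from row 3 of P and reverse-bump: 4 enters row 2 and ejects 3; 3 enters row 1 and ejects 1. So w(4) = 1. P is now [[3, 5], [4]].
Step i=3: Q has 3 at row 2, column 1; remove 4 from row 2 of P and reverse-bump: 4 enters row 1 and ejects 3. So w(3) = 3. P is now [[4, 5]].
Step i=2: Q has 2 at row 1, column 2; remove that cell from P, ejecting 5. So w(2) = 5. P is now [[4]].
Step i=1: Q has 1 at row 1, column 1; remove that cell from P, ejecting 4. So w(1) = 4. P is now [].

So w = 4 5 3 1 2.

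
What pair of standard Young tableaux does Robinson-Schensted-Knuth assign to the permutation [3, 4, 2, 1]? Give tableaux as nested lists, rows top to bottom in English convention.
Insert each entry of the permutation into P by Schensted row insertion, recording in Q the position of each new cell.

Insert 3: appended to row 1. P = [[3]].
Insert 4: appended to row 1. P = [[3, 4]].
Insert 2: 2 bumps 3 from row 1; 3 starts row 2. P = [[2, 4], [3]].
Insert 1: 1 bumps 2 from row 1; 2 bumps 3 from row 2; 3 starts row 3. P = [[1, 4], [2], [3]].

So P = [[1, 4], [2], [3]], Q = [[1, 2], [3], [4]].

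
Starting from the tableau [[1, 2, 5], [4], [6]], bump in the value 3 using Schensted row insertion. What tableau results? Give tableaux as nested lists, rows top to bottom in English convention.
In row 1, 3 replaces 5 (the leftmost entry greater than 3); 5 is bumped to row 2. 5 is appended to row 2. The new tableau is [[1, 2, 3], [4, 5], [6]].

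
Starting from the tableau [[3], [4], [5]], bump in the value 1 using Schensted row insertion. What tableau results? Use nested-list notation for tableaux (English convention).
In row 1, 1 replaces 3 (the leftmost entry greater than 1); 3 is bumped to row 2. In row 2, 3 replaces 4 (the leftmost entry greater than 3); 4 is bumped to row 3. In row 3, 4 replaces 5 (the leftmost entry greater than 4); 5 is bumped to row 4. 5 starts a new row 4. The new tableau is [[1], [3], [4], [5]].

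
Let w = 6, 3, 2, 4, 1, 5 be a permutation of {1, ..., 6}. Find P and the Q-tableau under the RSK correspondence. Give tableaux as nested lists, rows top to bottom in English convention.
P = [[1, 4, 5], [2], [3], [6]], Q = [[1, 4, 6], [2], [3], [5]]

Insert each entry of the permutation into P by Schensted row insertion, recording in Q the position of each new cell.

Insert 6: appended to row 1. P = [[6]].
Insert 3: 3 bumps 6 from row 1; 6 starts row 2. P = [[3], [6]].
Insert 2: 2 bumps 3 from row 1; 3 bumps 6 from row 2; 6 starts row 3. P = [[2], [3], [6]].
Insert 4: appended to row 1. P = [[2, 4], [3], [6]].
Insert 1: 1 bumps 2 from row 1; 2 bumps 3 from row 2; 3 bumps 6 from row 3; 6 starts row 4. P = [[1, 4], [2], [3], [6]].
Insert 5: appended to row 1. P = [[1, 4, 5], [2], [3], [6]].

So P = [[1, 4, 5], [2], [3], [6]], Q = [[1, 4, 6], [2], [3], [5]].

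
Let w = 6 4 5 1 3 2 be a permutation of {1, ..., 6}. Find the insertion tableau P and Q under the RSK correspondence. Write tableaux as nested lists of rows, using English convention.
P = [[1, 2], [3, 5], [4], [6]], Q = [[1, 3], [2, 5], [4], [6]]

Insert each entry of the permutation into P by Schensted row insertion, recording in Q the position of each new cell.

After inserting 6: P = [[6]].
After inserting 4: P = [[4], [6]].
After inserting 5: P = [[4, 5], [6]].
After inserting 1: P = [[1, 5], [4], [6]].
After inserting 3: P = [[1, 3], [4, 5], [6]].
After inserting 2: P = [[1, 2], [3, 5], [4], [6]].

So P = [[1, 2], [3, 5], [4], [6]], Q = [[1, 3], [2, 5], [4], [6]].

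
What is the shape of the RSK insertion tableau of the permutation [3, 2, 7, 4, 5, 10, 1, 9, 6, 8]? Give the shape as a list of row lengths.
Row-insert each entry into an empty tableau.

After inserting 3: P = [[3]].
After inserting 2: P = [[2], [3]].
After inserting 7: P = [[2, 7], [3]].
After inserting 4: P = [[2, 4], [3, 7]].
After inserting 5: P = [[2, 4, 5], [3, 7]].
After inserting 10: P = [[2, 4, 5, 10], [3, 7]].
After inserting 1: P = [[1, 4, 5, 10], [2, 7], [3]].
After inserting 9: P = [[1, 4, 5, 9], [2, 7, 10], [3]].
After inserting 6: P = [[1, 4, 5, 6], [2, 7, 9], [3, 10]].
After inserting 8: P = [[1, 4, 5, 6, 8], [2, 7, 9], [3, 10]].

The final insertion tableau P = [[1, 4, 5, 6, 8], [2, 7, 9], [3, 10]] has shape [5, 3, 2].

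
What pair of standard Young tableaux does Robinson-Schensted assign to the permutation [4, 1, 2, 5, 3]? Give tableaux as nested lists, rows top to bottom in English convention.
Insert each entry of the permutation into P by Schensted row insertion, recording in Q the position of each new cell.

Insert 4: appended to row 1. P = [[4]], Q = [[1]].
Insert 1: 1 bumps 4 from row 1; 4 starts row 2. P = [[1], [4]], Q = [[1], [2]].
Insert 2: appended to row 1. P = [[1, 2], [4]], Q = [[1, 3], [2]].
Insert 5: appended to row 1. P = [[1, 2, 5], [4]], Q = [[1, 3, 4], [2]].
Insert 3: 3 bumps 5 from row 1; 5 appends to row 2. P = [[1, 2, 3], [4, 5]], Q = [[1, 3, 4], [2, 5]].

So P = [[1, 2, 3], [4, 5]], Q = [[1, 3, 4], [2, 5]].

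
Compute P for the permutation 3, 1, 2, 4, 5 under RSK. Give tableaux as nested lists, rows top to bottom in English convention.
Insert 3: appended to row 1. P = [[3]].
Insert 1: 1 bumps 3 from row 1; 3 starts row 2. P = [[1], [3]].
Insert 2: appended to row 1. P = [[1, 2], [3]].
Insert 4: appended to row 1. P = [[1, 2, 4], [3]].
Insert 5: appended to row 1. P = [[1, 2, 4, 5], [3]].

So P = [[1, 2, 4, 5], [3]].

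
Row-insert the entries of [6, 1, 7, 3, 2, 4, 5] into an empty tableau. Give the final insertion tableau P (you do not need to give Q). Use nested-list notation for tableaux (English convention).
P = [[1, 2, 4, 5], [3, 7], [6]]

Insert 6: appended to row 1. P = [[6]].
Insert 1: 1 bumps 6 from row 1; 6 starts row 2. P = [[1], [6]].
Insert 7: appended to row 1. P = [[1, 7], [6]].
Insert 3: 3 bumps 7 from row 1; 7 appends to row 2. P = [[1, 3], [6, 7]].
Insert 2: 2 bumps 3 from row 1; 3 bumps 6 from row 2; 6 starts row 3. P = [[1, 2], [3, 7], [6]].
Insert 4: appended to row 1. P = [[1, 2, 4], [3, 7], [6]].
Insert 5: appended to row 1. P = [[1, 2, 4, 5], [3, 7], [6]].

So P = [[1, 2, 4, 5], [3, 7], [6]].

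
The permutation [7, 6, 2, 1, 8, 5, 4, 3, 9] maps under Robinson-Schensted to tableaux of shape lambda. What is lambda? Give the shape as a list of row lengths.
[3, 2, 2, 1, 1]

Row-insert each entry into an empty tableau.

After inserting 7: P = [[7]].
After inserting 6: P = [[6], [7]].
After inserting 2: P = [[2], [6], [7]].
After inserting 1: P = [[1], [2], [6], [7]].
After inserting 8: P = [[1, 8], [2], [6], [7]].
After inserting 5: P = [[1, 5], [2, 8], [6], [7]].
After inserting 4: P = [[1, 4], [2, 5], [6, 8], [7]].
After inserting 3: P = [[1, 3], [2, 4], [5, 8], [6], [7]].
After inserting 9: P = [[1, 3, 9], [2, 4], [5, 8], [6], [7]].

The final insertion tableau P = [[1, 3, 9], [2, 4], [5, 8], [6], [7]] has shape [3, 2, 2, 1, 1].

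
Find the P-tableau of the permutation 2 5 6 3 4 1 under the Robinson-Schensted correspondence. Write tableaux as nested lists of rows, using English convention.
P = [[1, 3, 4], [2, 6], [5]]

Insert 2: appended to row 1. P = [[2]].
Insert 5: appended to row 1. P = [[2, 5]].
Insert 6: appended to row 1. P = [[2, 5, 6]].
Insert 3: 3 bumps 5 from row 1; 5 starts row 2. P = [[2, 3, 6], [5]].
Insert 4: 4 bumps 6 from row 1; 6 appends to row 2. P = [[2, 3, 4], [5, 6]].
Insert 1: 1 bumps 2 from row 1; 2 bumps 5 from row 2; 5 starts row 3. P = [[1, 3, 4], [2, 6], [5]].

So P = [[1, 3, 4], [2, 6], [5]].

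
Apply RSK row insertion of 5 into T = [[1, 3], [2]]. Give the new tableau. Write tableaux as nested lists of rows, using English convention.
5 is larger than every entry of row 1, so it is appended to row 1. The new tableau is [[1, 3, 5], [2]].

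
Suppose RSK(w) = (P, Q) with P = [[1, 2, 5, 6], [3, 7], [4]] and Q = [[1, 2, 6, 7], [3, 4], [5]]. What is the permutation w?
Reverse the RSK construction: for i from n down to 1, find the cell of Q containing i, remove the entry at that cell from P, and reverse-bump it up through P; the value ejected from row 1 is w(i).

Step i=7: Q has 7 at row 1, column 4; remove that cell from P, ejecting 6. So w(7) = 6. P is now [[1, 2, 5], [3, 7], [4]].
Step i=6: Q has 6 at row 1, column 3; remove that cell from P, ejecting 5. So w(6) = 5. P is now [[1, 2], [3, 7], [4]].
Step i=5: Q has 5 at row 3, column 1; remove 4 from row 3 of P and reverse-bump: 4 enters row 2 and ejects 3; 3 enters row 1 and ejects 2. So w(5) = 2. P is now [[1, 3], [4, 7]].
Step i=4: Q has 4 at row 2, column 2; remove 7 from row 2 of P and reverse-bump: 7 enters row 1 and ejects 3. So w(4) = 3. P is now [[1, 7], [4]].
Step i=3: Q has 3 at row 2, column 1; remove 4 from row 2 of P and reverse-bump: 4 enters row 1 and ejects 1. So w(3) = 1. P is now [[4, 7]].
Step i=2: Q has 2 at row 1, column 2; remove that cell from P, ejecting 7. So w(2) = 7. P is now [[4]].
Step i=1: Q has 1 at row 1, column 1; remove that cell from P, ejecting 4. So w(1) = 4. P is now [].

So w = 4 7 1 3 2 5 6.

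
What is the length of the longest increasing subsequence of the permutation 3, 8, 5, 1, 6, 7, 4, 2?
4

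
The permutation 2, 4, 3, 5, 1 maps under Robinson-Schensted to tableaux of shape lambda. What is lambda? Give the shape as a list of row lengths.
Row-insert each entry into an empty tableau.

After inserting 2: P = [[2]].
After inserting 4: P = [[2, 4]].
After inserting 3: P = [[2, 3], [4]].
After inserting 5: P = [[2, 3, 5], [4]].
After inserting 1: P = [[1, 3, 5], [2], [4]].

The final insertion tableau P = [[1, 3, 5], [2], [4]] has shape [3, 1, 1].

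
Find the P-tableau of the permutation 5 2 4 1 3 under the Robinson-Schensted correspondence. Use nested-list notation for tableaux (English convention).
After inserting 5: P = [[5]].
After inserting 2: P = [[2], [5]].
After inserting 4: P = [[2, 4], [5]].
After inserting 1: P = [[1, 4], [2], [5]].
After inserting 3: P = [[1, 3], [2, 4], [5]].

So P = [[1, 3], [2, 4], [5]].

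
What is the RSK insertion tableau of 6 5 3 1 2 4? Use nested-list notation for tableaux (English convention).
P = [[1, 2, 4], [3], [5], [6]]

Insert 6: appended to row 1. P = [[6]].
Insert 5: 5 bumps 6 from row 1; 6 starts row 2. P = [[5], [6]].
Insert 3: 3 bumps 5 from row 1; 5 bumps 6 from row 2; 6 starts row 3. P = [[3], [5], [6]].
Insert 1: 1 bumps 3 from row 1; 3 bumps 5 from row 2; 5 bumps 6 from row 3; 6 starts row 4. P = [[1], [3], [5], [6]].
Insert 2: appended to row 1. P = [[1, 2], [3], [5], [6]].
Insert 4: appended to row 1. P = [[1, 2, 4], [3], [5], [6]].

So P = [[1, 2, 4], [3], [5], [6]].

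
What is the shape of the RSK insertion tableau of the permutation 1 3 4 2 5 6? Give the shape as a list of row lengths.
[5, 1]

Row-insert each entry into an empty tableau.

After inserting 1: P = [[1]].
After inserting 3: P = [[1, 3]].
After inserting 4: P = [[1, 3, 4]].
After inserting 2: P = [[1, 2, 4], [3]].
After inserting 5: P = [[1, 2, 4, 5], [3]].
After inserting 6: P = [[1, 2, 4, 5, 6], [3]].

The final insertion tableau P = [[1, 2, 4, 5, 6], [3]] has shape [5, 1].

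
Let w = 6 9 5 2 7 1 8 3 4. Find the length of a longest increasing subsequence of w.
3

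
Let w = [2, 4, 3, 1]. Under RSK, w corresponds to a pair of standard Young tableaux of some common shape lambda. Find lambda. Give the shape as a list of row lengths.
RSK row insertion gives P = [[1, 3], [2], [4]], which has shape [2, 1, 1].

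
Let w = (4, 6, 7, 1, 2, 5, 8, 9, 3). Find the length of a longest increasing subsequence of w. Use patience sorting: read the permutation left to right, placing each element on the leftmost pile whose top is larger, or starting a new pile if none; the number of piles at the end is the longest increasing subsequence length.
5

4: new pile. tops = [4]
6: new pile. tops = [4, 6]
7: new pile. tops = [4, 6, 7]
1: onto pile 1 (replacing 4). tops = [1, 6, 7]
2: onto pile 2 (replacing 6). tops = [1, 2, 7]
5: onto pile 3 (replacing 7). tops = [1, 2, 5]
8: new pile. tops = [1, 2, 5, 8]
9: new pile. tops = [1, 2, 5, 8, 9]
3: onto pile 3 (replacing 5). tops = [1, 2, 3, 8, 9]

5 piles, so the longest increasing subsequence has length 5.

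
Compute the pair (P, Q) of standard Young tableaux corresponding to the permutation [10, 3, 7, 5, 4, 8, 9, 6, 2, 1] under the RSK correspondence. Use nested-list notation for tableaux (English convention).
Insert each entry of the permutation into P by Schensted row insertion, recording in Q the position of each new cell.

After inserting 10: P = [[10]].
After inserting 3: P = [[3], [10]].
After inserting 7: P = [[3, 7], [10]].
After inserting 5: P = [[3, 5], [7], [10]].
After inserting 4: P = [[3, 4], [5], [7], [10]].
After inserting 8: P = [[3, 4, 8], [5], [7], [10]].
After inserting 9: P = [[3, 4, 8, 9], [5], [7], [10]].
After inserting 6: P = [[3, 4, 6, 9], [5, 8], [7], [10]].
After inserting 2: P = [[2, 4, 6, 9], [3, 8], [5], [7], [10]].
After inserting 1: P = [[1, 4, 6, 9], [2, 8], [3], [5], [7], [10]].

So P = [[1, 4, 6, 9], [2, 8], [3], [5], [7], [10]], Q = [[1, 3, 6, 7], [2, 8], [4], [5], [9], [10]].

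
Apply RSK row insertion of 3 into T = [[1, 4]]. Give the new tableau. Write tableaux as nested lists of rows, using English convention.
In row 1, 3 replaces 4 (the leftmost entry greater than 3); 4 is bumped to row 2. 4 starts a new row 2. The new tableau is [[1, 3], [4]].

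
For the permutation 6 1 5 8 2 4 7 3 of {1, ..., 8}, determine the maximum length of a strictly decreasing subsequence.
4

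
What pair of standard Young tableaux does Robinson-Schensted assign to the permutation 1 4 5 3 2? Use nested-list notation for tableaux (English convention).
P = [[1, 2, 5], [3], [4]], Q = [[1, 2, 3], [4], [5]]

Insert each entry of the permutation into P by Schensted row insertion, recording in Q the position of each new cell.

Insert 1: appended to row 1. P = [[1]], Q = [[1]].
Insert 4: appended to row 1. P = [[1, 4]], Q = [[1, 2]].
Insert 5: appended to row 1. P = [[1, 4, 5]], Q = [[1, 2, 3]].
Insert 3: 3 bumps 4 from row 1; 4 starts row 2. P = [[1, 3, 5], [4]], Q = [[1, 2, 3], [4]].
Insert 2: 2 bumps 3 from row 1; 3 bumps 4 from row 2; 4 starts row 3. P = [[1, 2, 5], [3], [4]], Q = [[1, 2, 3], [4], [5]].

So P = [[1, 2, 5], [3], [4]], Q = [[1, 2, 3], [4], [5]].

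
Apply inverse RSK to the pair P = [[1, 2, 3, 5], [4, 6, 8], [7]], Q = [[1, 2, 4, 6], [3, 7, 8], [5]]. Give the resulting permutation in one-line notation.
Reverse RSK: for i = n, n-1, ..., 1, locate i in Q, remove the corresponding corner cell from P, and reverse-bump its entry up through P; the value ejected from row 1 is w(i).

So w = 1 7 4 6 2 8 3 5.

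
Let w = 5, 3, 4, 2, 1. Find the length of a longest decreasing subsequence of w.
4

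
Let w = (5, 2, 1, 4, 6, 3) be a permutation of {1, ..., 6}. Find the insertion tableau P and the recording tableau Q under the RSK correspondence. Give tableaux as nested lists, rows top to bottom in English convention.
P = [[1, 3, 6], [2, 4], [5]], Q = [[1, 4, 5], [2, 6], [3]]

Insert each entry of the permutation into P by Schensted row insertion, recording in Q the position of each new cell.

Insert 5: appended to row 1. P = [[5]].
Insert 2: 2 bumps 5 from row 1; 5 starts row 2. P = [[2], [5]].
Insert 1: 1 bumps 2 from row 1; 2 bumps 5 from row 2; 5 starts row 3. P = [[1], [2], [5]].
Insert 4: appended to row 1. P = [[1, 4], [2], [5]].
Insert 6: appended to row 1. P = [[1, 4, 6], [2], [5]].
Insert 3: 3 bumps 4 from row 1; 4 appends to row 2. P = [[1, 3, 6], [2, 4], [5]].

So P = [[1, 3, 6], [2, 4], [5]], Q = [[1, 4, 5], [2, 6], [3]].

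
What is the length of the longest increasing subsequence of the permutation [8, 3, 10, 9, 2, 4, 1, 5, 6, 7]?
5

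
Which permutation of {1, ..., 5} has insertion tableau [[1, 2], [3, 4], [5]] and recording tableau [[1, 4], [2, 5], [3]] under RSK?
Reverse the RSK construction: for i from n down to 1, find the cell of Q containing i, remove the entry at that cell from P, and reverse-bump it up through P; the value ejected from row 1 is w(i).

Step i=5: Q has 5 at row 2, column 2; remove 4 from row 2 of P and reverse-bump: 4 enters row 1 and ejects 2. So w(5) = 2. P is now [[1, 4], [3], [5]].
Step i=4: Q has 4 at row 1, column 2; remove that cell from P, ejecting 4. So w(4) = 4. P is now [[1], [3], [5]].
Step i=3: Q has 3 at row 3, column 1; remove 5 from row 3 of P and reverse-bump: 5 enters row 2 and ejects 3; 3 enters row 1 and ejects 1. So w(3) = 1. P is now [[3], [5]].
Step i=2: Q has 2 at row 2, column 1; remove 5 from row 2 of P and reverse-bump: 5 enters row 1 and ejects 3. So w(2) = 3. P is now [[5]].
Step i=1: Q has 1 at row 1, column 1; remove that cell from P, ejecting 5. So w(1) = 5. P is now [].

So w = 5 3 1 4 2.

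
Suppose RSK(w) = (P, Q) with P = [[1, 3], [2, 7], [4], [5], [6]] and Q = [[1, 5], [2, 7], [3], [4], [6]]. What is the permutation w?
Reverse the RSK construction: for i from n down to 1, find the cell of Q containing i, remove the entry at that cell from P, and reverse-bump it up through P; the value ejected from row 1 is w(i).

Step i=7: Q has 7 at row 2, column 2; remove 7 from row 2 of P and reverse-bump: 7 enters row 1 and ejects 3. So w(7) = 3. P is now [[1, 7], [2], [4], [5], [6]].
Step i=6: Q has 6 at row 5, column 1; remove 6 from row 5 of P and reverse-bump: 6 enters row 4 and ejects 5; 5 enters row 3 and ejects 4; 4 enters row 2 and ejects 2; 2 enters row 1 and ejects 1. So w(6) = 1. P is now [[2, 7], [4], [5], [6]].
Step i=5: Q has 5 at row 1, column 2; remove that cell from P, ejecting 7. So w(5) = 7. P is now [[2], [4], [5], [6]].
Step i=4: Q has 4 at row 4, column 1; remove 6 from row 4 of P and reverse-bump: 6 enters row 3 and ejects 5; 5 enters row 2 and ejects 4; 4 enters row 1 and ejects 2. So w(4) = 2. P is now [[4], [5], [6]].
Step i=3: Q has 3 at row 3, column 1; remove 6 from row 3 of P and reverse-bump: 6 enters row 2 and ejects 5; 5 enters row 1 and ejects 4. So w(3) = 4. P is now [[5], [6]].
Step i=2: Q has 2 at row 2, column 1; remove 6 from row 2 of P and reverse-bump: 6 enters row 1 and ejects 5. So w(2) = 5. P is now [[6]].
Step i=1: Q has 1 at row 1, column 1; remove that cell from P, ejecting 6. So w(1) = 6. P is now [].

So w = 6 5 4 2 7 1 3.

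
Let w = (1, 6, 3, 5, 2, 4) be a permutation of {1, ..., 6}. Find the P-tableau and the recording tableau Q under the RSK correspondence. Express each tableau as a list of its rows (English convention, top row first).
Insert each entry of the permutation into P by Schensted row insertion, recording in Q the position of each new cell.

Insert 1: appended to row 1. P = [[1]], Q = [[1]].
Insert 6: appended to row 1. P = [[1, 6]], Q = [[1, 2]].
Insert 3: 3 bumps 6 from row 1; 6 starts row 2. P = [[1, 3], [6]], Q = [[1, 2], [3]].
Insert 5: appended to row 1. P = [[1, 3, 5], [6]], Q = [[1, 2, 4], [3]].
Insert 2: 2 bumps 3 from row 1; 3 bumps 6 from row 2; 6 starts row 3. P = [[1, 2, 5], [3], [6]], Q = [[1, 2, 4], [3], [5]].
Insert 4: 4 bumps 5 from row 1; 5 appends to row 2. P = [[1, 2, 4], [3, 5], [6]], Q = [[1, 2, 4], [3, 6], [5]].

So P = [[1, 2, 4], [3, 5], [6]], Q = [[1, 2, 4], [3, 6], [5]].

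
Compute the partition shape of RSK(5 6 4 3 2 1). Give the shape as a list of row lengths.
Row-insert each entry into an empty tableau.

After inserting 5: P = [[5]].
After inserting 6: P = [[5, 6]].
After inserting 4: P = [[4, 6], [5]].
After inserting 3: P = [[3, 6], [4], [5]].
After inserting 2: P = [[2, 6], [3], [4], [5]].
After inserting 1: P = [[1, 6], [2], [3], [4], [5]].

The final insertion tableau P = [[1, 6], [2], [3], [4], [5]] has shape [2, 1, 1, 1, 1].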